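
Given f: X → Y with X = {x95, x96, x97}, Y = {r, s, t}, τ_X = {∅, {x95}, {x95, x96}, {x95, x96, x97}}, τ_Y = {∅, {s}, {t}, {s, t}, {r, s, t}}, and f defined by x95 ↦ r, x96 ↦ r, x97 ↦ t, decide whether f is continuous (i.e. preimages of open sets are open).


f is NOT continuous.

Compute f^{-1}(U) for each U ∈ τ_Y:
  U = ∅: f^{-1}(U) = ∅ ∈ τ_X ✓.
  U = {s}: f^{-1}(U) = ∅ ∈ τ_X ✓.
  U = {t}: f^{-1}(U) = {x97} ∉ τ_X ✗.
  U = {s, t}: f^{-1}(U) = {x97} ∉ τ_X ✗.
  U = {r, s, t}: f^{-1}(U) = {x95, x96, x97} ∈ τ_X ✓.
Found U = {t} with f^{-1}(U) = {x97} not in τ_X. Therefore f is NOT continuous.


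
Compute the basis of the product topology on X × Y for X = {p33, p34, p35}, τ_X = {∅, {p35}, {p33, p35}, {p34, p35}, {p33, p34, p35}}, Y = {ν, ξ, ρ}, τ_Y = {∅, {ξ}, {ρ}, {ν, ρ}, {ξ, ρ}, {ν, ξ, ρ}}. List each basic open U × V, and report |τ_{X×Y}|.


Basis B = {∅ × ∅, {p35} × {ξ}, {p35} × {ρ}, {p33, p35} × {ξ}, {p33, p35} × {ρ}, {p34, p35} × {ξ}, {p34, p35} × {ρ}, {p35} × {ν, ρ}, {p35} × {ξ, ρ}, {p33, p34, p35} × {ξ}, {p33, p34, p35} × {ρ}, {p35} × {ν, ξ, ρ}, {p33, p35} × {ν, ρ}, {p33, p35} × {ξ, ρ}, {p34, p35} × {ν, ρ}, {p34, p35} × {ξ, ρ}, {p33, p35} × {ν, ξ, ρ}, {p33, p34, p35} × {ν, ρ}, {p33, p34, p35} × {ξ, ρ}, {p34, p35} × {ν, ξ, ρ}, {p33, p34, p35} × {ν, ξ, ρ}}; |τ_{X×Y}| = 70.

Enumerate products U × V with U ∈ τ_X, V ∈ τ_Y (deduplicated):
  ∅ × ∅ = {} (∅)
  {p35} × {ξ} = {(p35,ξ)}
  {p35} × {ρ} = {(p35,ρ)}
  {p33, p35} × {ξ} = {(p33,ξ), (p35,ξ)}
  {p33, p35} × {ρ} = {(p33,ρ), (p35,ρ)}
  {p34, p35} × {ξ} = {(p34,ξ), (p35,ξ)}
  {p34, p35} × {ρ} = {(p34,ρ), (p35,ρ)}
  {p35} × {ν, ρ} = {(p35,ν), (p35,ρ)}
  {p35} × {ξ, ρ} = {(p35,ξ), (p35,ρ)}
  {p33, p34, p35} × {ξ} = {(p33,ξ), (p34,ξ), (p35,ξ)}
  {p33, p34, p35} × {ρ} = {(p33,ρ), (p34,ρ), (p35,ρ)}
  {p35} × {ν, ξ, ρ} = {(p35,ν), (p35,ξ), (p35,ρ)}
  {p33, p35} × {ν, ρ} = {(p33,ν), (p33,ρ), (p35,ν), (p35,ρ)}
  {p33, p35} × {ξ, ρ} = {(p33,ξ), (p33,ρ), (p35,ξ), (p35,ρ)}
  {p34, p35} × {ν, ρ} = {(p34,ν), (p34,ρ), (p35,ν), (p35,ρ)}
  {p34, p35} × {ξ, ρ} = {(p34,ξ), (p34,ρ), (p35,ξ), (p35,ρ)}
  {p33, p35} × {ν, ξ, ρ} = {(p33,ν), (p33,ξ), (p33,ρ), (p35,ν), (p35,ξ), (p35,ρ)}
  {p33, p34, p35} × {ν, ρ} = {(p33,ν), (p33,ρ), (p34,ν), (p34,ρ), (p35,ν), (p35,ρ)}
  {p33, p34, p35} × {ξ, ρ} = {(p33,ξ), (p33,ρ), (p34,ξ), (p34,ρ), (p35,ξ), (p35,ρ)}
  {p34, p35} × {ν, ξ, ρ} = {(p34,ν), (p34,ξ), (p34,ρ), (p35,ν), (p35,ξ), (p35,ρ)}
  {p33, p34, p35} × {ν, ξ, ρ} = {(p33,ν), (p33,ξ), (p33,ρ), (p34,ν), (p34,ξ), (p34,ρ), (p35,ν), (p35,ξ), (p35,ρ)}
These 21 distinct sets form the basis B.
Close under arbitrary unions to get τ_{X×Y}; counting gives |τ_{X×Y}| = 70.


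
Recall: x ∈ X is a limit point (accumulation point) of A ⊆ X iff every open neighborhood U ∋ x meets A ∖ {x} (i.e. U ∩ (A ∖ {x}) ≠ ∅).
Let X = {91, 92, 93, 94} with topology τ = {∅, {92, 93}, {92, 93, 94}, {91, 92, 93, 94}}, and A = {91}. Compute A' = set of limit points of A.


A' = ∅

For each x ∈ X, list the open sets U ∈ τ with x ∈ U, then check whether U ∩ (A ∖ {x}) ≠ ∅ for every such U.
  x = 91: open {91, 92, 93, 94} ∋ x has {91, 92, 93, 94} ∩ (A ∖ {91}) = ∅, so x is NOT a limit point.
  x = 92: open {92, 93} ∋ x has {92, 93} ∩ (A ∖ {92}) = ∅, so x is NOT a limit point.
  x = 93: open {92, 93} ∋ x has {92, 93} ∩ (A ∖ {93}) = ∅, so x is NOT a limit point.
  x = 94: open {92, 93, 94} ∋ x has {92, 93, 94} ∩ (A ∖ {94}) = ∅, so x is NOT a limit point.
Collecting: A' = ∅.


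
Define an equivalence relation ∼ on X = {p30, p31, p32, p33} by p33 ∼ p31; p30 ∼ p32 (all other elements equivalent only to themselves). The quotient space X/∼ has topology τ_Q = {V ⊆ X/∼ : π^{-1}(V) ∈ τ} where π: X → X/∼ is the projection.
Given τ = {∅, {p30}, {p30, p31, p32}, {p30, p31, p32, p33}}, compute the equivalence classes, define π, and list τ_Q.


X/∼ = {[p30=p32], [p31=p33]}; |τ_Q| = 2.

Equivalence classes: [p30=p32], [p31=p33].
Quotient map π: X → X/∼ sends p30 ↦ [p30=p32], p31 ↦ [p31=p33], p32 ↦ [p30=p32], p33 ↦ [p31=p33].
For each subset V ⊆ X/∼, compute π^{-1}(V) ⊆ X and check whether π^{-1}(V) ∈ τ. V is open in τ_Q iff π^{-1}(V) ∈ τ.
  V = {}: π^{-1}(V) = ∅ ∈ τ ✓.
  V = {[p30=p32]}: π^{-1}(V) = {p30, p32} ∉ τ ✗.
  V = {[p31=p33]}: π^{-1}(V) = {p31, p33} ∉ τ ✗.
  V = {[p30=p32], [p31=p33]}: π^{-1}(V) = {p30, p31, p32, p33} ∈ τ ✓.
Open sets in the quotient: τ_Q = {{}, {[p30=p32], [p31=p33]}} (2 elements).


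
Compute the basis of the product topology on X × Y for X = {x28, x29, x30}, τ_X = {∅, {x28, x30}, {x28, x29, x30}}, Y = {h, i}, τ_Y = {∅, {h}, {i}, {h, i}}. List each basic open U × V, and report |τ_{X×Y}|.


Basis B = {∅ × ∅, {x28, x30} × {h}, {x28, x30} × {i}, {x28, x29, x30} × {h}, {x28, x29, x30} × {i}, {x28, x30} × {h, i}, {x28, x29, x30} × {h, i}}; |τ_{X×Y}| = 9.

Enumerate products U × V with U ∈ τ_X, V ∈ τ_Y (deduplicated):
  ∅ × ∅ = {} (∅)
  {x28, x30} × {h} = {(x28,h), (x30,h)}
  {x28, x30} × {i} = {(x28,i), (x30,i)}
  {x28, x29, x30} × {h} = {(x28,h), (x29,h), (x30,h)}
  {x28, x29, x30} × {i} = {(x28,i), (x29,i), (x30,i)}
  {x28, x30} × {h, i} = {(x28,h), (x28,i), (x30,h), (x30,i)}
  {x28, x29, x30} × {h, i} = {(x28,h), (x28,i), (x29,h), (x29,i), (x30,h), (x30,i)}
These 7 distinct sets form the basis B.
Close under arbitrary unions to get τ_{X×Y}; counting gives |τ_{X×Y}| = 9.


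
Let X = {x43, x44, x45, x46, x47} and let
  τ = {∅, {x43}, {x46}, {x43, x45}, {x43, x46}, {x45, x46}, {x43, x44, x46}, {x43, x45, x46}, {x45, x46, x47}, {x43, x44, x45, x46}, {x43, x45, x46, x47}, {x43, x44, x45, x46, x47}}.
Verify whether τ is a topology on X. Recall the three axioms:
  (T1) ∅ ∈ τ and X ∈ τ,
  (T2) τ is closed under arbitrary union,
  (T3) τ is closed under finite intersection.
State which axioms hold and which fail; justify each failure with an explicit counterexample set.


τ is NOT a topology on X.

Axiom (T1): ∅ ∈ τ? Yes; X ∈ τ? Yes.
Axiom (T2/T3): check pairwise unions and intersections of members of τ.
Counterexample for (T3): {x43, x45} ∩ {x45, x46} = {x45} ∉ τ. Therefore τ is NOT a topology.


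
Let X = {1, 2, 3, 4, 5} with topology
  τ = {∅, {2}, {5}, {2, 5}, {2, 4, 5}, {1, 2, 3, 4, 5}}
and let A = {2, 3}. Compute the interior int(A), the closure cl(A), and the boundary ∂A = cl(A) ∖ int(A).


int(A) = {2}, cl(A) = {1, 2, 3, 4}, ∂A = {1, 3, 4}.

Closed sets in (X, τ) are complements of opens:
  closed(X, τ) = {∅, {1, 3}, {1, 3, 4}, {1, 2, 3, 4}, {1, 3, 4, 5}, {1, 2, 3, 4, 5}}.
int(A) = ⋃ {U ∈ τ : U ⊆ A}. Opens contained in A: ∅, {2}.
Taking the union of these: int(A) = {2}.
cl(A) = ⋂ {C closed : A ⊆ C}. Closed sets containing A: {1, 2, 3, 4}, {1, 2, 3, 4, 5}.
Intersecting these: cl(A) = {1, 2, 3, 4}.
∂A = cl(A) ∖ int(A) = {1, 2, 3, 4} ∖ {2} = {1, 3, 4}.


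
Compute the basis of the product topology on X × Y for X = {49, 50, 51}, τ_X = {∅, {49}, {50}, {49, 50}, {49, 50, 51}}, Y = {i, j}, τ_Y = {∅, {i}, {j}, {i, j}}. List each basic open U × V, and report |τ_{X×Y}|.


Basis B = {∅ × ∅, {49} × {i}, {49} × {j}, {50} × {i}, {50} × {j}, {49} × {i, j}, {49, 50} × {i}, {49, 50} × {j}, {50} × {i, j}, {49, 50, 51} × {i}, {49, 50, 51} × {j}, {49, 50} × {i, j}, {49, 50, 51} × {i, j}}; |τ_{X×Y}| = 25.

Enumerate products U × V with U ∈ τ_X, V ∈ τ_Y (deduplicated):
  ∅ × ∅ = {} (∅)
  {49} × {i} = {(49,i)}
  {49} × {j} = {(49,j)}
  {50} × {i} = {(50,i)}
  {50} × {j} = {(50,j)}
  {49} × {i, j} = {(49,i), (49,j)}
  {49, 50} × {i} = {(49,i), (50,i)}
  {49, 50} × {j} = {(49,j), (50,j)}
  {50} × {i, j} = {(50,i), (50,j)}
  {49, 50, 51} × {i} = {(49,i), (50,i), (51,i)}
  {49, 50, 51} × {j} = {(49,j), (50,j), (51,j)}
  {49, 50} × {i, j} = {(49,i), (49,j), (50,i), (50,j)}
  {49, 50, 51} × {i, j} = {(49,i), (49,j), (50,i), (50,j), (51,i), (51,j)}
These 13 distinct sets form the basis B.
Close under arbitrary unions to get τ_{X×Y}; counting gives |τ_{X×Y}| = 25.


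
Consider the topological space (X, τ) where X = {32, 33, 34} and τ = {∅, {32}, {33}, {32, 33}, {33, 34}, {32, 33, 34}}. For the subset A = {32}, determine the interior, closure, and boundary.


int(A) = {32}, cl(A) = {32}, ∂A = ∅.

Closed sets in (X, τ) are complements of opens:
  closed(X, τ) = {∅, {32}, {34}, {32, 34}, {33, 34}, {32, 33, 34}}.
int(A) = ⋃ {U ∈ τ : U ⊆ A}. Opens contained in A: ∅, {32}.
Taking the union of these: int(A) = {32}.
cl(A) = ⋂ {C closed : A ⊆ C}. Closed sets containing A: {32}, {32, 34}, {32, 33, 34}.
Intersecting these: cl(A) = {32}.
∂A = cl(A) ∖ int(A) = {32} ∖ {32} = ∅.


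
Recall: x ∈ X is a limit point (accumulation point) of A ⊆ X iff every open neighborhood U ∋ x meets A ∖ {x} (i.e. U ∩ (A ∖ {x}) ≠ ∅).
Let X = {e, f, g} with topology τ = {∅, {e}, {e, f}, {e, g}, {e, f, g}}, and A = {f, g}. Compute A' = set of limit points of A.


A' = ∅

For each x ∈ X, list the open sets U ∈ τ with x ∈ U, then check whether U ∩ (A ∖ {x}) ≠ ∅ for every such U.
  x = e: open {e} ∋ x has {e} ∩ (A ∖ {e}) = ∅, so x is NOT a limit point.
  x = f: open {e, f} ∋ x has {e, f} ∩ (A ∖ {f}) = ∅, so x is NOT a limit point.
  x = g: open {e, g} ∋ x has {e, g} ∩ (A ∖ {g}) = ∅, so x is NOT a limit point.
Collecting: A' = ∅.


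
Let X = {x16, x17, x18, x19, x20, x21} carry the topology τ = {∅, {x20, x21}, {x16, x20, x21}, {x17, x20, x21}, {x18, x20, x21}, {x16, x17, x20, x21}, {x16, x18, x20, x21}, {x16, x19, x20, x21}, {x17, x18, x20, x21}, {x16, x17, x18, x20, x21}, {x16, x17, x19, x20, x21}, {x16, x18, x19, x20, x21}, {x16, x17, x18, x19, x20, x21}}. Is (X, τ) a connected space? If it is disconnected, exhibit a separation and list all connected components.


(X, τ) is connected.

Find clopen sets (U ∈ τ with X ∖ U ∈ τ):
  U = ∅, X ∖ U = {x16, x17, x18, x19, x20, x21} — both open, so U is clopen.
  U = {x16, x17, x18, x19, x20, x21}, X ∖ U = ∅ — both open, so U is clopen.
Only trivial clopens (∅ and X) exist, so (X, τ) is connected.
Compute connected components by grouping points that agree on all clopens:
  component: {x16, x17, x18, x19, x20, x21}


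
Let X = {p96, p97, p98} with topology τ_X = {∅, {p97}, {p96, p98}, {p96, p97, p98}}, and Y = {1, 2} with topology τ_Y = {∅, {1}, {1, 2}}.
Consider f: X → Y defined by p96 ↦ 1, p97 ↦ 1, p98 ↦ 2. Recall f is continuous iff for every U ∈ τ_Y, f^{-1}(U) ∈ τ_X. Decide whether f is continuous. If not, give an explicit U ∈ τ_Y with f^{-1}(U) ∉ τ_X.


f is NOT continuous.

Compute f^{-1}(U) for each U ∈ τ_Y:
  U = ∅: f^{-1}(U) = ∅ ∈ τ_X ✓.
  U = {1}: f^{-1}(U) = {p96, p97} ∉ τ_X ✗.
  U = {1, 2}: f^{-1}(U) = {p96, p97, p98} ∈ τ_X ✓.
Found U = {1} with f^{-1}(U) = {p96, p97} not in τ_X. Therefore f is NOT continuous.


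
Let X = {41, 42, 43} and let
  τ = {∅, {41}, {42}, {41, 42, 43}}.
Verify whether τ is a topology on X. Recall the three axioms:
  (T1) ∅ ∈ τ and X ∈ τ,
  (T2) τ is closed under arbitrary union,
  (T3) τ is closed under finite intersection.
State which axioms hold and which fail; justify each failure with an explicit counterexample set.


τ is NOT a topology on X.

Axiom (T1): ∅ ∈ τ? Yes; X ∈ τ? Yes.
Axiom (T2/T3): check pairwise unions and intersections of members of τ.
Counterexample for (T2): {41} ∪ {42} = {41, 42} ∉ τ. Therefore τ is NOT a topology.


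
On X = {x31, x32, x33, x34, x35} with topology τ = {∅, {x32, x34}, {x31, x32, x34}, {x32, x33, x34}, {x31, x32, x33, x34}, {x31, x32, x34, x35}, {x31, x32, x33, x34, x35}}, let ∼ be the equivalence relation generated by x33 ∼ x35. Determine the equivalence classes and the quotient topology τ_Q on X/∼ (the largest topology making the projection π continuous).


X/∼ = {[x31], [x32], [x33=x35], [x34]}; |τ_Q| = 4.

Equivalence classes: [x31], [x32], [x33=x35], [x34].
Quotient map π: X → X/∼ sends x31 ↦ [x31], x32 ↦ [x32], x33 ↦ [x33=x35], x34 ↦ [x34], x35 ↦ [x33=x35].
For each subset V ⊆ X/∼, compute π^{-1}(V) ⊆ X and check whether π^{-1}(V) ∈ τ. V is open in τ_Q iff π^{-1}(V) ∈ τ.
  V = {}: π^{-1}(V) = ∅ ∈ τ ✓.
  V = {[x31]}: π^{-1}(V) = {x31} ∉ τ ✗.
  V = {[x32]}: π^{-1}(V) = {x32} ∉ τ ✗.
  V = {[x31], [x32]}: π^{-1}(V) = {x31, x32} ∉ τ ✗.
  V = {[x33=x35]}: π^{-1}(V) = {x33, x35} ∉ τ ✗.
  V = {[x31], [x33=x35]}: π^{-1}(V) = {x31, x33, x35} ∉ τ ✗.
  V = {[x32], [x33=x35]}: π^{-1}(V) = {x32, x33, x35} ∉ τ ✗.
  V = {[x31], [x32], [x33=x35]}: π^{-1}(V) = {x31, x32, x33, x35} ∉ τ ✗.
  V = {[x34]}: π^{-1}(V) = {x34} ∉ τ ✗.
  V = {[x31], [x34]}: π^{-1}(V) = {x31, x34} ∉ τ ✗.
  V = {[x32], [x34]}: π^{-1}(V) = {x32, x34} ∈ τ ✓.
  V = {[x31], [x32], [x34]}: π^{-1}(V) = {x31, x32, x34} ∈ τ ✓.
  V = {[x33=x35], [x34]}: π^{-1}(V) = {x33, x34, x35} ∉ τ ✗.
  V = {[x31], [x33=x35], [x34]}: π^{-1}(V) = {x31, x33, x34, x35} ∉ τ ✗.
  V = {[x32], [x33=x35], [x34]}: π^{-1}(V) = {x32, x33, x34, x35} ∉ τ ✗.
  V = {[x31], [x32], [x33=x35], [x34]}: π^{-1}(V) = {x31, x32, x33, x34, x35} ∈ τ ✓.
Open sets in the quotient: τ_Q = {{}, {[x32], [x34]}, {[x31], [x32], [x34]}, {[x31], [x32], [x33=x35], [x34]}} (4 elements).


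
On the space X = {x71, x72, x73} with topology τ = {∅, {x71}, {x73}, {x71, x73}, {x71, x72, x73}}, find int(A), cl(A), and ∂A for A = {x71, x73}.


int(A) = {x71, x73}, cl(A) = {x71, x72, x73}, ∂A = {x72}.

Closed sets in (X, τ) are complements of opens:
  closed(X, τ) = {∅, {x72}, {x71, x72}, {x72, x73}, {x71, x72, x73}}.
int(A) = ⋃ {U ∈ τ : U ⊆ A}. Opens contained in A: ∅, {x71}, {x73}, {x71, x73}.
Taking the union of these: int(A) = {x71, x73}.
cl(A) = ⋂ {C closed : A ⊆ C}. Closed sets containing A: {x71, x72, x73}.
Intersecting these: cl(A) = {x71, x72, x73}.
∂A = cl(A) ∖ int(A) = {x71, x72, x73} ∖ {x71, x73} = {x72}.


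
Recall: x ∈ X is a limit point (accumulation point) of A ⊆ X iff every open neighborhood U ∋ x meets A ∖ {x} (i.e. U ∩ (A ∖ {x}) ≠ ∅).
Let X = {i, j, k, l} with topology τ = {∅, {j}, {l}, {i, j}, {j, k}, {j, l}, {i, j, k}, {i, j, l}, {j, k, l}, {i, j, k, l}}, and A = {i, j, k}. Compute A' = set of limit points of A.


A' = {i, k}

For each x ∈ X, list the open sets U ∈ τ with x ∈ U, then check whether U ∩ (A ∖ {x}) ≠ ∅ for every such U.
  x = i: opens ∋ x are {i, j}, {i, j, k}, {i, j, l}, {i, j, k, l}; each meets A ∖ {i}, so x IS a limit point.
  x = j: open {j} ∋ x has {j} ∩ (A ∖ {j}) = ∅, so x is NOT a limit point.
  x = k: opens ∋ x are {j, k}, {i, j, k}, {j, k, l}, {i, j, k, l}; each meets A ∖ {k}, so x IS a limit point.
  x = l: open {l} ∋ x has {l} ∩ (A ∖ {l}) = ∅, so x is NOT a limit point.
Collecting: A' = {i, k}.


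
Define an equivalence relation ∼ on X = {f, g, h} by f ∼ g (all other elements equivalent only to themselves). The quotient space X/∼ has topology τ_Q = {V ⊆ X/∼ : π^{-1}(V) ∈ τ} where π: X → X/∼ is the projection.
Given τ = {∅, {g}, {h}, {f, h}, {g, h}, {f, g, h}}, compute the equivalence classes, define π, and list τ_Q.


X/∼ = {[f=g], [h]}; |τ_Q| = 3.

Equivalence classes: [f=g], [h].
Quotient map π: X → X/∼ sends f ↦ [f=g], g ↦ [f=g], h ↦ [h].
For each subset V ⊆ X/∼, compute π^{-1}(V) ⊆ X and check whether π^{-1}(V) ∈ τ. V is open in τ_Q iff π^{-1}(V) ∈ τ.
  V = {}: π^{-1}(V) = ∅ ∈ τ ✓.
  V = {[f=g]}: π^{-1}(V) = {f, g} ∉ τ ✗.
  V = {[h]}: π^{-1}(V) = {h} ∈ τ ✓.
  V = {[f=g], [h]}: π^{-1}(V) = {f, g, h} ∈ τ ✓.
Open sets in the quotient: τ_Q = {{}, {[h]}, {[f=g], [h]}} (3 elements).


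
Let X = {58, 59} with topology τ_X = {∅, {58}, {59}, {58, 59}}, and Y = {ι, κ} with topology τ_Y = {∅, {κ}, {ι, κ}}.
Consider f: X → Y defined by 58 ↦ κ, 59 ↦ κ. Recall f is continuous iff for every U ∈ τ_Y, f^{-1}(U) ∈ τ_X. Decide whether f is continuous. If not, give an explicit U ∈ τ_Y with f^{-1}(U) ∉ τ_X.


f IS continuous.

Compute f^{-1}(U) for each U ∈ τ_Y:
  U = ∅: f^{-1}(U) = ∅ ∈ τ_X ✓.
  U = {κ}: f^{-1}(U) = {58, 59} ∈ τ_X ✓.
  U = {ι, κ}: f^{-1}(U) = {58, 59} ∈ τ_X ✓.
Every preimage lies in τ_X, so f IS continuous.


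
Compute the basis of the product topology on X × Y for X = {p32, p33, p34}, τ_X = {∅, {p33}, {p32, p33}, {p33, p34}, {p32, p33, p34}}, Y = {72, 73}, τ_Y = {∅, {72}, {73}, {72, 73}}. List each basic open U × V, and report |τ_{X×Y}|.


Basis B = {∅ × ∅, {p33} × {72}, {p33} × {73}, {p32, p33} × {72}, {p32, p33} × {73}, {p33} × {72, 73}, {p33, p34} × {72}, {p33, p34} × {73}, {p32, p33, p34} × {72}, {p32, p33, p34} × {73}, {p32, p33} × {72, 73}, {p33, p34} × {72, 73}, {p32, p33, p34} × {72, 73}}; |τ_{X×Y}| = 25.

Enumerate products U × V with U ∈ τ_X, V ∈ τ_Y (deduplicated):
  ∅ × ∅ = {} (∅)
  {p33} × {72} = {(p33,72)}
  {p33} × {73} = {(p33,73)}
  {p32, p33} × {72} = {(p32,72), (p33,72)}
  {p32, p33} × {73} = {(p32,73), (p33,73)}
  {p33} × {72, 73} = {(p33,72), (p33,73)}
  {p33, p34} × {72} = {(p33,72), (p34,72)}
  {p33, p34} × {73} = {(p33,73), (p34,73)}
  {p32, p33, p34} × {72} = {(p32,72), (p33,72), (p34,72)}
  {p32, p33, p34} × {73} = {(p32,73), (p33,73), (p34,73)}
  {p32, p33} × {72, 73} = {(p32,72), (p32,73), (p33,72), (p33,73)}
  {p33, p34} × {72, 73} = {(p33,72), (p33,73), (p34,72), (p34,73)}
  {p32, p33, p34} × {72, 73} = {(p32,72), (p32,73), (p33,72), (p33,73), (p34,72), (p34,73)}
These 13 distinct sets form the basis B.
Close under arbitrary unions to get τ_{X×Y}; counting gives |τ_{X×Y}| = 25.


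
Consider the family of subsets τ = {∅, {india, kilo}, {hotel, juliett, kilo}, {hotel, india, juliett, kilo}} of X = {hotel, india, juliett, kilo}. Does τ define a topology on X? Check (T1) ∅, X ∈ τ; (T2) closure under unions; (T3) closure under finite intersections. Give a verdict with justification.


τ is NOT a topology on X.

Axiom (T1): ∅ ∈ τ? Yes; X ∈ τ? Yes.
Axiom (T2/T3): check pairwise unions and intersections of members of τ.
Counterexample for (T3): {india, kilo} ∩ {hotel, juliett, kilo} = {kilo} ∉ τ. Therefore τ is NOT a topology.


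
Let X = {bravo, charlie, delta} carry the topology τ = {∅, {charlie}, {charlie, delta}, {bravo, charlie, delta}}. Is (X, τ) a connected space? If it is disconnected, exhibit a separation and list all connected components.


(X, τ) is connected.

Find clopen sets (U ∈ τ with X ∖ U ∈ τ):
  U = ∅, X ∖ U = {bravo, charlie, delta} — both open, so U is clopen.
  U = {bravo, charlie, delta}, X ∖ U = ∅ — both open, so U is clopen.
Only trivial clopens (∅ and X) exist, so (X, τ) is connected.
Compute connected components by grouping points that agree on all clopens:
  component: {bravo, charlie, delta}


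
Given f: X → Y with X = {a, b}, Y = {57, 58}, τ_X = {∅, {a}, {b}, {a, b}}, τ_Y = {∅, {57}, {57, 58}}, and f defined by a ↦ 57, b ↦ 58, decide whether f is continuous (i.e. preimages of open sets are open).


f IS continuous.

Compute f^{-1}(U) for each U ∈ τ_Y:
  U = ∅: f^{-1}(U) = ∅ ∈ τ_X ✓.
  U = {57}: f^{-1}(U) = {a} ∈ τ_X ✓.
  U = {57, 58}: f^{-1}(U) = {a, b} ∈ τ_X ✓.
Every preimage lies in τ_X, so f IS continuous.


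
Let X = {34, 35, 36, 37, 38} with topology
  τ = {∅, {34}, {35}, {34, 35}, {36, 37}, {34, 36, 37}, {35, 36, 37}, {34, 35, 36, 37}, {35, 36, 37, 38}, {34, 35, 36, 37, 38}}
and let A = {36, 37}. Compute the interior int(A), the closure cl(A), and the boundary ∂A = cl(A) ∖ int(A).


int(A) = {36, 37}, cl(A) = {36, 37, 38}, ∂A = {38}.

Closed sets in (X, τ) are complements of opens:
  closed(X, τ) = {∅, {34}, {38}, {34, 38}, {35, 38}, {34, 35, 38}, {36, 37, 38}, {34, 36, 37, 38}, {35, 36, 37, 38}, {34, 35, 36, 37, 38}}.
int(A) = ⋃ {U ∈ τ : U ⊆ A}. Opens contained in A: ∅, {36, 37}.
Taking the union of these: int(A) = {36, 37}.
cl(A) = ⋂ {C closed : A ⊆ C}. Closed sets containing A: {36, 37, 38}, {34, 36, 37, 38}, {35, 36, 37, 38}, {34, 35, 36, 37, 38}.
Intersecting these: cl(A) = {36, 37, 38}.
∂A = cl(A) ∖ int(A) = {36, 37, 38} ∖ {36, 37} = {38}.


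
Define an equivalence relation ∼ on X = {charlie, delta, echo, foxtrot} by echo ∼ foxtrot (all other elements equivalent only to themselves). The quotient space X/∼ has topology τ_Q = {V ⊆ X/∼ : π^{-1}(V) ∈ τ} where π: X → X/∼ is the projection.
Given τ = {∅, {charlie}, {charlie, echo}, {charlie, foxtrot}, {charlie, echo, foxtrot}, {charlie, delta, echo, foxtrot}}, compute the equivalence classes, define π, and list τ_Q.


X/∼ = {[charlie], [delta], [echo=foxtrot]}; |τ_Q| = 4.

Equivalence classes: [charlie], [delta], [echo=foxtrot].
Quotient map π: X → X/∼ sends charlie ↦ [charlie], delta ↦ [delta], echo ↦ [echo=foxtrot], foxtrot ↦ [echo=foxtrot].
For each subset V ⊆ X/∼, compute π^{-1}(V) ⊆ X and check whether π^{-1}(V) ∈ τ. V is open in τ_Q iff π^{-1}(V) ∈ τ.
  V = {}: π^{-1}(V) = ∅ ∈ τ ✓.
  V = {[charlie]}: π^{-1}(V) = {charlie} ∈ τ ✓.
  V = {[delta]}: π^{-1}(V) = {delta} ∉ τ ✗.
  V = {[charlie], [delta]}: π^{-1}(V) = {charlie, delta} ∉ τ ✗.
  V = {[echo=foxtrot]}: π^{-1}(V) = {echo, foxtrot} ∉ τ ✗.
  V = {[charlie], [echo=foxtrot]}: π^{-1}(V) = {charlie, echo, foxtrot} ∈ τ ✓.
  V = {[delta], [echo=foxtrot]}: π^{-1}(V) = {delta, echo, foxtrot} ∉ τ ✗.
  V = {[charlie], [delta], [echo=foxtrot]}: π^{-1}(V) = {charlie, delta, echo, foxtrot} ∈ τ ✓.
Open sets in the quotient: τ_Q = {{}, {[charlie]}, {[charlie], [echo=foxtrot]}, {[charlie], [delta], [echo=foxtrot]}} (4 elements).


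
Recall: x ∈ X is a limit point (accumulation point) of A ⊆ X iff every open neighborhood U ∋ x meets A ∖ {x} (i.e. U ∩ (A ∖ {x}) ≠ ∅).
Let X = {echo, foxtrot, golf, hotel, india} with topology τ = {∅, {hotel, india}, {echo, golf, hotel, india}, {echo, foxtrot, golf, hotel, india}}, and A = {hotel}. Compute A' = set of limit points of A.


A' = {echo, foxtrot, golf, india}

For each x ∈ X, list the open sets U ∈ τ with x ∈ U, then check whether U ∩ (A ∖ {x}) ≠ ∅ for every such U.
  x = echo: opens ∋ x are {echo, golf, hotel, india}, {echo, foxtrot, golf, hotel, india}; each meets A ∖ {echo}, so x IS a limit point.
  x = foxtrot: opens ∋ x are {echo, foxtrot, golf, hotel, india}; each meets A ∖ {foxtrot}, so x IS a limit point.
  x = golf: opens ∋ x are {echo, golf, hotel, india}, {echo, foxtrot, golf, hotel, india}; each meets A ∖ {golf}, so x IS a limit point.
  x = hotel: open {hotel, india} ∋ x has {hotel, india} ∩ (A ∖ {hotel}) = ∅, so x is NOT a limit point.
  x = india: opens ∋ x are {hotel, india}, {echo, golf, hotel, india}, {echo, foxtrot, golf, hotel, india}; each meets A ∖ {india}, so x IS a limit point.
Collecting: A' = {echo, foxtrot, golf, india}.


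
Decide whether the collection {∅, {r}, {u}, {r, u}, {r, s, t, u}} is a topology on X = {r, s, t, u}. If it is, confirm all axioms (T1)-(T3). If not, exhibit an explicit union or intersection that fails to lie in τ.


τ IS a topology on X.

Axiom (T1): ∅ ∈ τ? Yes; X ∈ τ? Yes.
Axiom (T2/T3): check pairwise unions and intersections of members of τ.
All pairwise intersections and unions checked — each lies in τ. Therefore τ satisfies (T1), (T2), (T3): it IS a topology on X.


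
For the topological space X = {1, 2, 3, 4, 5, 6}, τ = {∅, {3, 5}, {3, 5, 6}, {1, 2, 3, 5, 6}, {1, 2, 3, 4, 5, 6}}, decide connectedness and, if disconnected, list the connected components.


(X, τ) is connected.

Find clopen sets (U ∈ τ with X ∖ U ∈ τ):
  U = ∅, X ∖ U = {1, 2, 3, 4, 5, 6} — both open, so U is clopen.
  U = {1, 2, 3, 4, 5, 6}, X ∖ U = ∅ — both open, so U is clopen.
Only trivial clopens (∅ and X) exist, so (X, τ) is connected.
Compute connected components by grouping points that agree on all clopens:
  component: {1, 2, 3, 4, 5, 6}


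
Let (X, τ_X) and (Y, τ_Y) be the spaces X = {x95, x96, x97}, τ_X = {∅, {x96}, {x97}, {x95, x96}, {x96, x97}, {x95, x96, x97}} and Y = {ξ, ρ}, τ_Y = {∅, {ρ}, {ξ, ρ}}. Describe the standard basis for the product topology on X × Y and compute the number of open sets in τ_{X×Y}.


Basis B = {∅ × ∅, {x96} × {ρ}, {x97} × {ρ}, {x95, x96} × {ρ}, {x96} × {ξ, ρ}, {x96, x97} × {ρ}, {x97} × {ξ, ρ}, {x95, x96, x97} × {ρ}, {x95, x96} × {ξ, ρ}, {x96, x97} × {ξ, ρ}, {x95, x96, x97} × {ξ, ρ}}; |τ_{X×Y}| = 18.

Enumerate products U × V with U ∈ τ_X, V ∈ τ_Y (deduplicated):
  ∅ × ∅ = {} (∅)
  {x96} × {ρ} = {(x96,ρ)}
  {x97} × {ρ} = {(x97,ρ)}
  {x95, x96} × {ρ} = {(x95,ρ), (x96,ρ)}
  {x96} × {ξ, ρ} = {(x96,ξ), (x96,ρ)}
  {x96, x97} × {ρ} = {(x96,ρ), (x97,ρ)}
  {x97} × {ξ, ρ} = {(x97,ξ), (x97,ρ)}
  {x95, x96, x97} × {ρ} = {(x95,ρ), (x96,ρ), (x97,ρ)}
  {x95, x96} × {ξ, ρ} = {(x95,ξ), (x95,ρ), (x96,ξ), (x96,ρ)}
  {x96, x97} × {ξ, ρ} = {(x96,ξ), (x96,ρ), (x97,ξ), (x97,ρ)}
  {x95, x96, x97} × {ξ, ρ} = {(x95,ξ), (x95,ρ), (x96,ξ), (x96,ρ), (x97,ξ), (x97,ρ)}
These 11 distinct sets form the basis B.
Close under arbitrary unions to get τ_{X×Y}; counting gives |τ_{X×Y}| = 18.


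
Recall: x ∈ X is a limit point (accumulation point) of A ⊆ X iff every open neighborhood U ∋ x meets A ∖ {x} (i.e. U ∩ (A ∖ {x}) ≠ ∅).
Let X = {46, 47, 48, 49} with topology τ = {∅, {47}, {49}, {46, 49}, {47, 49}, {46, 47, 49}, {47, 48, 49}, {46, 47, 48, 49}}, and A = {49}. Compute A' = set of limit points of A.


A' = {46, 48}

For each x ∈ X, list the open sets U ∈ τ with x ∈ U, then check whether U ∩ (A ∖ {x}) ≠ ∅ for every such U.
  x = 46: opens ∋ x are {46, 49}, {46, 47, 49}, {46, 47, 48, 49}; each meets A ∖ {46}, so x IS a limit point.
  x = 47: open {47} ∋ x has {47} ∩ (A ∖ {47}) = ∅, so x is NOT a limit point.
  x = 48: opens ∋ x are {47, 48, 49}, {46, 47, 48, 49}; each meets A ∖ {48}, so x IS a limit point.
  x = 49: open {49} ∋ x has {49} ∩ (A ∖ {49}) = ∅, so x is NOT a limit point.
Collecting: A' = {46, 48}.


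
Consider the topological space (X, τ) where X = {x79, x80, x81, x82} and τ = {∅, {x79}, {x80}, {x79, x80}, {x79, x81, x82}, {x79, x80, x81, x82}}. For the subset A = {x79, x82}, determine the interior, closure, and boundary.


int(A) = {x79}, cl(A) = {x79, x81, x82}, ∂A = {x81, x82}.

Closed sets in (X, τ) are complements of opens:
  closed(X, τ) = {∅, {x80}, {x81, x82}, {x79, x81, x82}, {x80, x81, x82}, {x79, x80, x81, x82}}.
int(A) = ⋃ {U ∈ τ : U ⊆ A}. Opens contained in A: ∅, {x79}.
Taking the union of these: int(A) = {x79}.
cl(A) = ⋂ {C closed : A ⊆ C}. Closed sets containing A: {x79, x81, x82}, {x79, x80, x81, x82}.
Intersecting these: cl(A) = {x79, x81, x82}.
∂A = cl(A) ∖ int(A) = {x79, x81, x82} ∖ {x79} = {x81, x82}.


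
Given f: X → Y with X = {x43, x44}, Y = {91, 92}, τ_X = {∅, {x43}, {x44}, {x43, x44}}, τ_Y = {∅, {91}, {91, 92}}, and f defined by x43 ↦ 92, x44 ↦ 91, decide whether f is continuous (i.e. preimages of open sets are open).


f IS continuous.

Compute f^{-1}(U) for each U ∈ τ_Y:
  U = ∅: f^{-1}(U) = ∅ ∈ τ_X ✓.
  U = {91}: f^{-1}(U) = {x44} ∈ τ_X ✓.
  U = {91, 92}: f^{-1}(U) = {x43, x44} ∈ τ_X ✓.
Every preimage lies in τ_X, so f IS continuous.


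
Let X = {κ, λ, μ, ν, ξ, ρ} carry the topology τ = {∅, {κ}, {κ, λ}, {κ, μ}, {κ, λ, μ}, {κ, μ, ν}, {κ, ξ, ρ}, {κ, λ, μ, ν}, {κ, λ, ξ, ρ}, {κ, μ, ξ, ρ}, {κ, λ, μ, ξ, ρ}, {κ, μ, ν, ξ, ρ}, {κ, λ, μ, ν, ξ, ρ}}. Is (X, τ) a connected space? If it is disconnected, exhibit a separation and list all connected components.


(X, τ) is connected.

Find clopen sets (U ∈ τ with X ∖ U ∈ τ):
  U = ∅, X ∖ U = {κ, λ, μ, ν, ξ, ρ} — both open, so U is clopen.
  U = {κ, λ, μ, ν, ξ, ρ}, X ∖ U = ∅ — both open, so U is clopen.
Only trivial clopens (∅ and X) exist, so (X, τ) is connected.
Compute connected components by grouping points that agree on all clopens:
  component: {κ, λ, μ, ν, ξ, ρ}


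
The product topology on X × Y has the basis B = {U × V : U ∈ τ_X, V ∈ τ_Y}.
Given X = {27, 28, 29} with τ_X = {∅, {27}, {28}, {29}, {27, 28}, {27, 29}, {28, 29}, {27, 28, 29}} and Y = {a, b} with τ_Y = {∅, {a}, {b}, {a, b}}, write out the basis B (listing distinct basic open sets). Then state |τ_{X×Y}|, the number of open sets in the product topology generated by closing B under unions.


Basis B = {∅ × ∅, {27} × {a}, {27} × {b}, {28} × {a}, {28} × {b}, {29} × {a}, {29} × {b}, {27} × {a, b}, {27, 28} × {a}, {27, 29} × {a}, {27, 28} × {b}, {27, 29} × {b}, {28} × {a, b}, {28, 29} × {a}, {28, 29} × {b}, {29} × {a, b}, {27, 28, 29} × {a}, {27, 28, 29} × {b}, {27, 28} × {a, b}, {27, 29} × {a, b}, {28, 29} × {a, b}, {27, 28, 29} × {a, b}}; |τ_{X×Y}| = 64.

Enumerate products U × V with U ∈ τ_X, V ∈ τ_Y (deduplicated):
  ∅ × ∅ = {} (∅)
  {27} × {a} = {(27,a)}
  {27} × {b} = {(27,b)}
  {28} × {a} = {(28,a)}
  {28} × {b} = {(28,b)}
  {29} × {a} = {(29,a)}
  {29} × {b} = {(29,b)}
  {27} × {a, b} = {(27,a), (27,b)}
  {27, 28} × {a} = {(27,a), (28,a)}
  {27, 29} × {a} = {(27,a), (29,a)}
  {27, 28} × {b} = {(27,b), (28,b)}
  {27, 29} × {b} = {(27,b), (29,b)}
  {28} × {a, b} = {(28,a), (28,b)}
  {28, 29} × {a} = {(28,a), (29,a)}
  {28, 29} × {b} = {(28,b), (29,b)}
  {29} × {a, b} = {(29,a), (29,b)}
  {27, 28, 29} × {a} = {(27,a), (28,a), (29,a)}
  {27, 28, 29} × {b} = {(27,b), (28,b), (29,b)}
  {27, 28} × {a, b} = {(27,a), (27,b), (28,a), (28,b)}
  {27, 29} × {a, b} = {(27,a), (27,b), (29,a), (29,b)}
  {28, 29} × {a, b} = {(28,a), (28,b), (29,a), (29,b)}
  {27, 28, 29} × {a, b} = {(27,a), (27,b), (28,a), (28,b), (29,a), (29,b)}
These 22 distinct sets form the basis B.
Close under arbitrary unions to get τ_{X×Y}; counting gives |τ_{X×Y}| = 64.


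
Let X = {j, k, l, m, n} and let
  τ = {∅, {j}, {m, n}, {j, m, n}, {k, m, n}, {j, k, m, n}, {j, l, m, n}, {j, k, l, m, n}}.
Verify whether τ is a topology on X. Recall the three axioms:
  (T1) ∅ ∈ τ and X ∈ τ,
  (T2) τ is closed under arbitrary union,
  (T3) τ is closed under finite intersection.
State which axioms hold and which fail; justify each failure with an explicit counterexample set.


τ IS a topology on X.

Axiom (T1): ∅ ∈ τ? Yes; X ∈ τ? Yes.
Axiom (T2/T3): check pairwise unions and intersections of members of τ.
All pairwise intersections and unions checked — each lies in τ. Therefore τ satisfies (T1), (T2), (T3): it IS a topology on X.


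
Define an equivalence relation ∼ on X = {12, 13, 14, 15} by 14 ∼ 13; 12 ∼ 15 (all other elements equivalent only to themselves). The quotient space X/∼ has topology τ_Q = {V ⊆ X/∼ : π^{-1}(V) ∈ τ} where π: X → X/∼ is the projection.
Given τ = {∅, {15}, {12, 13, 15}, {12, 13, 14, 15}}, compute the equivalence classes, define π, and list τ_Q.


X/∼ = {[12=15], [13=14]}; |τ_Q| = 2.

Equivalence classes: [12=15], [13=14].
Quotient map π: X → X/∼ sends 12 ↦ [12=15], 13 ↦ [13=14], 14 ↦ [13=14], 15 ↦ [12=15].
For each subset V ⊆ X/∼, compute π^{-1}(V) ⊆ X and check whether π^{-1}(V) ∈ τ. V is open in τ_Q iff π^{-1}(V) ∈ τ.
  V = {}: π^{-1}(V) = ∅ ∈ τ ✓.
  V = {[12=15]}: π^{-1}(V) = {12, 15} ∉ τ ✗.
  V = {[13=14]}: π^{-1}(V) = {13, 14} ∉ τ ✗.
  V = {[12=15], [13=14]}: π^{-1}(V) = {12, 13, 14, 15} ∈ τ ✓.
Open sets in the quotient: τ_Q = {{}, {[12=15], [13=14]}} (2 elements).


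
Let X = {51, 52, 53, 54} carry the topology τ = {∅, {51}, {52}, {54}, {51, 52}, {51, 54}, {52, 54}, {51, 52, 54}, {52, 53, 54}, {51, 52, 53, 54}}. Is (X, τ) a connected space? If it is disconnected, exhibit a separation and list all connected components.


(X, τ) is disconnected; components = [{51}, {52, 53, 54}].

Find clopen sets (U ∈ τ with X ∖ U ∈ τ):
  U = ∅, X ∖ U = {51, 52, 53, 54} — both open, so U is clopen.
  U = {51}, X ∖ U = {52, 53, 54} — both open, so U is clopen.
  U = {52, 53, 54}, X ∖ U = {51} — both open, so U is clopen.
  U = {51, 52, 53, 54}, X ∖ U = ∅ — both open, so U is clopen.
Nontrivial clopen(s) exist: e.g. {52, 53, 54}. So (X, τ) is disconnected.
Compute connected components by grouping points that agree on all clopens:
  component: {51}
  component: {52, 53, 54}


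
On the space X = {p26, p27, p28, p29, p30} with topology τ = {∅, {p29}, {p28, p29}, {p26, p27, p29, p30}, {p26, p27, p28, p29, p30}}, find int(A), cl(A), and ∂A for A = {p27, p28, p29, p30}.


int(A) = {p28, p29}, cl(A) = {p26, p27, p28, p29, p30}, ∂A = {p26, p27, p30}.

Closed sets in (X, τ) are complements of opens:
  closed(X, τ) = {∅, {p28}, {p26, p27, p30}, {p26, p27, p28, p30}, {p26, p27, p28, p29, p30}}.
int(A) = ⋃ {U ∈ τ : U ⊆ A}. Opens contained in A: ∅, {p29}, {p28, p29}.
Taking the union of these: int(A) = {p28, p29}.
cl(A) = ⋂ {C closed : A ⊆ C}. Closed sets containing A: {p26, p27, p28, p29, p30}.
Intersecting these: cl(A) = {p26, p27, p28, p29, p30}.
∂A = cl(A) ∖ int(A) = {p26, p27, p28, p29, p30} ∖ {p28, p29} = {p26, p27, p30}.


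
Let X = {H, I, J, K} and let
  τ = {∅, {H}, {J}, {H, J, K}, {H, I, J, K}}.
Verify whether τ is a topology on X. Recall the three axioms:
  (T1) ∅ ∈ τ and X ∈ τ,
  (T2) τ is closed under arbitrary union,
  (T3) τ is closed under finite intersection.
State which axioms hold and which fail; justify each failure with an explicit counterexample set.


τ is NOT a topology on X.

Axiom (T1): ∅ ∈ τ? Yes; X ∈ τ? Yes.
Axiom (T2/T3): check pairwise unions and intersections of members of τ.
Counterexample for (T2): {H} ∪ {J} = {H, J} ∉ τ. Therefore τ is NOT a topology.


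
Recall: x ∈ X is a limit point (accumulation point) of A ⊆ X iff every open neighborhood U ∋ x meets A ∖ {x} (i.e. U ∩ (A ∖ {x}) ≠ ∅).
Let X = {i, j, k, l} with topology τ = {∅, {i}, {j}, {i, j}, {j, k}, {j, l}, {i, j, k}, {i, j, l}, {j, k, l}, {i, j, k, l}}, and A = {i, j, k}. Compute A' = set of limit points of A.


A' = {k, l}

For each x ∈ X, list the open sets U ∈ τ with x ∈ U, then check whether U ∩ (A ∖ {x}) ≠ ∅ for every such U.
  x = i: open {i} ∋ x has {i} ∩ (A ∖ {i}) = ∅, so x is NOT a limit point.
  x = j: open {j} ∋ x has {j} ∩ (A ∖ {j}) = ∅, so x is NOT a limit point.
  x = k: opens ∋ x are {j, k}, {i, j, k}, {j, k, l}, {i, j, k, l}; each meets A ∖ {k}, so x IS a limit point.
  x = l: opens ∋ x are {j, l}, {i, j, l}, {j, k, l}, {i, j, k, l}; each meets A ∖ {l}, so x IS a limit point.
Collecting: A' = {k, l}.


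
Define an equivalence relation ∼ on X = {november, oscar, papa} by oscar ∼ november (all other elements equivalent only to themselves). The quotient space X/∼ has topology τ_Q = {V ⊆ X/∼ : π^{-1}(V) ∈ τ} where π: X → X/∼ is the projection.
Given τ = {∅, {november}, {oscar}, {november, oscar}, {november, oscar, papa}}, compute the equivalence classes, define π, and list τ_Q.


X/∼ = {[november=oscar], [papa]}; |τ_Q| = 3.

Equivalence classes: [november=oscar], [papa].
Quotient map π: X → X/∼ sends november ↦ [november=oscar], oscar ↦ [november=oscar], papa ↦ [papa].
For each subset V ⊆ X/∼, compute π^{-1}(V) ⊆ X and check whether π^{-1}(V) ∈ τ. V is open in τ_Q iff π^{-1}(V) ∈ τ.
  V = {}: π^{-1}(V) = ∅ ∈ τ ✓.
  V = {[november=oscar]}: π^{-1}(V) = {november, oscar} ∈ τ ✓.
  V = {[papa]}: π^{-1}(V) = {papa} ∉ τ ✗.
  V = {[november=oscar], [papa]}: π^{-1}(V) = {november, oscar, papa} ∈ τ ✓.
Open sets in the quotient: τ_Q = {{}, {[november=oscar]}, {[november=oscar], [papa]}} (3 elements).


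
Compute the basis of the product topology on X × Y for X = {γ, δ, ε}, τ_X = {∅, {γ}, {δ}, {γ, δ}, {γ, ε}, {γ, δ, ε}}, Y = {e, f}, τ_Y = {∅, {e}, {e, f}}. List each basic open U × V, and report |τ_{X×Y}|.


Basis B = {∅ × ∅, {γ} × {e}, {δ} × {e}, {γ} × {e, f}, {γ, δ} × {e}, {γ, ε} × {e}, {δ} × {e, f}, {γ, δ, ε} × {e}, {γ, δ} × {e, f}, {γ, ε} × {e, f}, {γ, δ, ε} × {e, f}}; |τ_{X×Y}| = 18.

Enumerate products U × V with U ∈ τ_X, V ∈ τ_Y (deduplicated):
  ∅ × ∅ = {} (∅)
  {γ} × {e} = {(γ,e)}
  {δ} × {e} = {(δ,e)}
  {γ} × {e, f} = {(γ,e), (γ,f)}
  {γ, δ} × {e} = {(γ,e), (δ,e)}
  {γ, ε} × {e} = {(γ,e), (ε,e)}
  {δ} × {e, f} = {(δ,e), (δ,f)}
  {γ, δ, ε} × {e} = {(γ,e), (δ,e), (ε,e)}
  {γ, δ} × {e, f} = {(γ,e), (γ,f), (δ,e), (δ,f)}
  {γ, ε} × {e, f} = {(γ,e), (γ,f), (ε,e), (ε,f)}
  {γ, δ, ε} × {e, f} = {(γ,e), (γ,f), (δ,e), (δ,f), (ε,e), (ε,f)}
These 11 distinct sets form the basis B.
Close under arbitrary unions to get τ_{X×Y}; counting gives |τ_{X×Y}| = 18.


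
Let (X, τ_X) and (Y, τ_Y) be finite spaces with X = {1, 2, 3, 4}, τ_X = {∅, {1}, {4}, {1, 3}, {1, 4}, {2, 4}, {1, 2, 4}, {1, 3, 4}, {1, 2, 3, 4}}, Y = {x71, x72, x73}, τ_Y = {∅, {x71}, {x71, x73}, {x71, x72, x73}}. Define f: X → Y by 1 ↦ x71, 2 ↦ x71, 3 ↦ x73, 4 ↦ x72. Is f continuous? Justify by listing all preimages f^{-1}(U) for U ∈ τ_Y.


f is NOT continuous.

Compute f^{-1}(U) for each U ∈ τ_Y:
  U = ∅: f^{-1}(U) = ∅ ∈ τ_X ✓.
  U = {x71}: f^{-1}(U) = {1, 2} ∉ τ_X ✗.
  U = {x71, x73}: f^{-1}(U) = {1, 2, 3} ∉ τ_X ✗.
  U = {x71, x72, x73}: f^{-1}(U) = {1, 2, 3, 4} ∈ τ_X ✓.
Found U = {x71} with f^{-1}(U) = {1, 2} not in τ_X. Therefore f is NOT continuous.


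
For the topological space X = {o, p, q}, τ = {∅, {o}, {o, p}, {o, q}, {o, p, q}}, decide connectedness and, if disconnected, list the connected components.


(X, τ) is connected.

Find clopen sets (U ∈ τ with X ∖ U ∈ τ):
  U = ∅, X ∖ U = {o, p, q} — both open, so U is clopen.
  U = {o, p, q}, X ∖ U = ∅ — both open, so U is clopen.
Only trivial clopens (∅ and X) exist, so (X, τ) is connected.
Compute connected components by grouping points that agree on all clopens:
  component: {o, p, q}


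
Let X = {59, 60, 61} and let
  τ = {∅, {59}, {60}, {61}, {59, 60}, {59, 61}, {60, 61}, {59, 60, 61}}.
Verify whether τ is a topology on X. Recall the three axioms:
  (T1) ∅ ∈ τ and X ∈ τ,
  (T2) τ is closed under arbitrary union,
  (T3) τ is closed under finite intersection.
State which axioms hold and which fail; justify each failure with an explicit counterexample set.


τ IS a topology on X.

Axiom (T1): ∅ ∈ τ? Yes; X ∈ τ? Yes.
Axiom (T2/T3): check pairwise unions and intersections of members of τ.
All pairwise intersections and unions checked — each lies in τ. Therefore τ satisfies (T1), (T2), (T3): it IS a topology on X.


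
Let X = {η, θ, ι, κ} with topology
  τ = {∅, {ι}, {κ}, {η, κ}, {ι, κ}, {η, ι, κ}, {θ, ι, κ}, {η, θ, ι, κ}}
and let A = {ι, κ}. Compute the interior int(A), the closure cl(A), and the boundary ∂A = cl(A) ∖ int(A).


int(A) = {ι, κ}, cl(A) = {η, θ, ι, κ}, ∂A = {η, θ}.

Closed sets in (X, τ) are complements of opens:
  closed(X, τ) = {∅, {η}, {θ}, {η, θ}, {θ, ι}, {η, θ, ι}, {η, θ, κ}, {η, θ, ι, κ}}.
int(A) = ⋃ {U ∈ τ : U ⊆ A}. Opens contained in A: ∅, {ι}, {κ}, {ι, κ}.
Taking the union of these: int(A) = {ι, κ}.
cl(A) = ⋂ {C closed : A ⊆ C}. Closed sets containing A: {η, θ, ι, κ}.
Intersecting these: cl(A) = {η, θ, ι, κ}.
∂A = cl(A) ∖ int(A) = {η, θ, ι, κ} ∖ {ι, κ} = {η, θ}.


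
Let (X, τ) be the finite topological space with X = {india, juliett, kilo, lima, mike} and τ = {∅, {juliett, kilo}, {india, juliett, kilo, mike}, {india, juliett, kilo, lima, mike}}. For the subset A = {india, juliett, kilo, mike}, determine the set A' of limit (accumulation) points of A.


A' = {india, juliett, kilo, lima, mike}

For each x ∈ X, list the open sets U ∈ τ with x ∈ U, then check whether U ∩ (A ∖ {x}) ≠ ∅ for every such U.
  x = india: opens ∋ x are {india, juliett, kilo, mike}, {india, juliett, kilo, lima, mike}; each meets A ∖ {india}, so x IS a limit point.
  x = juliett: opens ∋ x are {juliett, kilo}, {india, juliett, kilo, mike}, {india, juliett, kilo, lima, mike}; each meets A ∖ {juliett}, so x IS a limit point.
  x = kilo: opens ∋ x are {juliett, kilo}, {india, juliett, kilo, mike}, {india, juliett, kilo, lima, mike}; each meets A ∖ {kilo}, so x IS a limit point.
  x = lima: opens ∋ x are {india, juliett, kilo, lima, mike}; each meets A ∖ {lima}, so x IS a limit point.
  x = mike: opens ∋ x are {india, juliett, kilo, mike}, {india, juliett, kilo, lima, mike}; each meets A ∖ {mike}, so x IS a limit point.
Collecting: A' = {india, juliett, kilo, lima, mike}.
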